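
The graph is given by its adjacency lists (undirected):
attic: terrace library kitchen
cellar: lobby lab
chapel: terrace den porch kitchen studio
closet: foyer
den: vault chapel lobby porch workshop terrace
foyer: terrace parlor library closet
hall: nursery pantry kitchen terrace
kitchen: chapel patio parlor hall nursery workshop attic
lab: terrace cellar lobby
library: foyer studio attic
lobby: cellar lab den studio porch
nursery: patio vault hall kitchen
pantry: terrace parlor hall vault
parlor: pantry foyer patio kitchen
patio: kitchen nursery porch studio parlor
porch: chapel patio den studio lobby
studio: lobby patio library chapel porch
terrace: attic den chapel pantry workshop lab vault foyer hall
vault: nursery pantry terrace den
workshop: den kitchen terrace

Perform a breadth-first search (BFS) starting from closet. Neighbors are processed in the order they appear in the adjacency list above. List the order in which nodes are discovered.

Visit closet; enqueue foyer → queue [foyer]
Visit foyer; enqueue terrace, parlor, library → queue [terrace, parlor, library]
Visit terrace; enqueue attic, den, chapel, pantry, workshop, lab, vault, hall → queue [parlor, library, attic, den, chapel, pantry, workshop, lab, vault, hall]
Visit parlor; enqueue patio, kitchen → queue [library, attic, den, chapel, pantry, workshop, lab, vault, hall, patio, kitchen]
Visit library; enqueue studio → queue [attic, den, chapel, pantry, workshop, lab, vault, hall, patio, kitchen, studio]
Visit attic → queue [den, chapel, pantry, workshop, lab, vault, hall, patio, kitchen, studio]
Visit den; enqueue lobby, porch → queue [chapel, pantry, workshop, lab, vault, hall, patio, kitchen, studio, lobby, porch]
Visit chapel → queue [pantry, workshop, lab, vault, hall, patio, kitchen, studio, lobby, porch]
Visit pantry → queue [workshop, lab, vault, hall, patio, kitchen, studio, lobby, porch]
Visit workshop → queue [lab, vault, hall, patio, kitchen, studio, lobby, porch]
Visit lab; enqueue cellar → queue [vault, hall, patio, kitchen, studio, lobby, porch, cellar]
Visit vault; enqueue nursery → queue [hall, patio, kitchen, studio, lobby, porch, cellar, nursery]
Visit hall → queue [patio, kitchen, studio, lobby, porch, cellar, nursery]
Visit patio → queue [kitchen, studio, lobby, porch, cellar, nursery]
Visit kitchen → queue [studio, lobby, porch, cellar, nursery]
Visit studio → queue [lobby, porch, cellar, nursery]
Visit lobby → queue [porch, cellar, nursery]
Visit porch → queue [cellar, nursery]
Visit cellar → queue [nursery]
Visit nursery → queue []

closet -> foyer -> terrace -> parlor -> library -> attic -> den -> chapel -> pantry -> workshop -> lab -> vault -> hall -> patio -> kitchen -> studio -> lobby -> porch -> cellar -> nursery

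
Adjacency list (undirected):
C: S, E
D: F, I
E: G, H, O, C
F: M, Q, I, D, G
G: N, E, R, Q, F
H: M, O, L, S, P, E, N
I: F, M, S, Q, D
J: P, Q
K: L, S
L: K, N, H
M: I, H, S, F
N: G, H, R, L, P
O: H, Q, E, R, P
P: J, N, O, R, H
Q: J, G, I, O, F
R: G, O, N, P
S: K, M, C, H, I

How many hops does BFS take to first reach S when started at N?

2

Level 0: N
Level 1: G, H, L, P, R
Level 2: E, F, J, K, M, O, Q, S
Level 3: C, D, I
S first appears at level 2.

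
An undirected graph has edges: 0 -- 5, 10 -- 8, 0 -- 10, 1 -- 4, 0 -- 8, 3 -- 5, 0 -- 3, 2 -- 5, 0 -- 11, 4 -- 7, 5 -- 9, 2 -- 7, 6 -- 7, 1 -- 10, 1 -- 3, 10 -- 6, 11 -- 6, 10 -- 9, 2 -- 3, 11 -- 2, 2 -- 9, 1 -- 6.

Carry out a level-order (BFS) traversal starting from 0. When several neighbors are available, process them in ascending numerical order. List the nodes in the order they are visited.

0, 3, 5, 8, 10, 11, 1, 2, 9, 6, 4, 7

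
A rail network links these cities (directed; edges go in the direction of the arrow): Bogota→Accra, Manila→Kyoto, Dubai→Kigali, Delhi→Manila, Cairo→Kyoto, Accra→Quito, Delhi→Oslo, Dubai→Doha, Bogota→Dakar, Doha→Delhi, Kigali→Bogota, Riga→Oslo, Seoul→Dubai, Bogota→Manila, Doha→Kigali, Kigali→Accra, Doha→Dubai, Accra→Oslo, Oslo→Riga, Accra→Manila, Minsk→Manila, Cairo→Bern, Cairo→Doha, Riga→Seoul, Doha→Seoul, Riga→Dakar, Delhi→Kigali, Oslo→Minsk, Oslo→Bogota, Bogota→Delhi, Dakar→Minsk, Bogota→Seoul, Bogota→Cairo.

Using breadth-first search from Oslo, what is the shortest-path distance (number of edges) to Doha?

3

Level 0: Oslo
Level 1: Bogota, Minsk, Riga
Level 2: Accra, Cairo, Dakar, Delhi, Manila, Seoul
Level 3: Bern, Doha, Dubai, Kigali, Kyoto, Quito
Doha first appears at level 3.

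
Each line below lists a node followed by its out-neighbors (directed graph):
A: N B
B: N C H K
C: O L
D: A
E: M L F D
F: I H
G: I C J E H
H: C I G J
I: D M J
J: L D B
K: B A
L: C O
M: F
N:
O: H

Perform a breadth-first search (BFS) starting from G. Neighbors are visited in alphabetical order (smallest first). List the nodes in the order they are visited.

G -> C -> E -> H -> I -> J -> L -> O -> D -> F -> M -> B -> A -> K -> N

Visit G; enqueue C, E, H, I, J → queue [C, E, H, I, J]
Visit C; enqueue L, O → queue [E, H, I, J, L, O]
Visit E; enqueue D, F, M → queue [H, I, J, L, O, D, F, M]
Visit H → queue [I, J, L, O, D, F, M]
Visit I → queue [J, L, O, D, F, M]
Visit J; enqueue B → queue [L, O, D, F, M, B]
Visit L → queue [O, D, F, M, B]
Visit O → queue [D, F, M, B]
Visit D; enqueue A → queue [F, M, B, A]
Visit F → queue [M, B, A]
Visit M → queue [B, A]
Visit B; enqueue K, N → queue [A, K, N]
Visit A → queue [K, N]
Visit K → queue [N]
Visit N → queue []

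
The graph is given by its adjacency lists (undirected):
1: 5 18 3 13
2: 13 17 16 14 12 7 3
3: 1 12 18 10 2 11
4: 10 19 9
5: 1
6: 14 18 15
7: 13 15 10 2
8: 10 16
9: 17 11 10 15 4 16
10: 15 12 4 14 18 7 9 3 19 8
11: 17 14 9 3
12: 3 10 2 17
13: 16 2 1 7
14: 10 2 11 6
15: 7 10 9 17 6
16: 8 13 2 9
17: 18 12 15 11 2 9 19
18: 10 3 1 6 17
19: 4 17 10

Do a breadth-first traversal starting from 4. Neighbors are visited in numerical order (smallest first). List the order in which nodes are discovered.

4 → 9 → 10 → 19 → 11 → 15 → 16 → 17 → 3 → 7 → 8 → 12 → 14 → 18 → 6 → 2 → 13 → 1 → 5

Visit 4; enqueue 9, 10, 19 → queue [9, 10, 19]
Visit 9; enqueue 11, 15, 16, 17 → queue [10, 19, 11, 15, 16, 17]
Visit 10; enqueue 3, 7, 8, 12, 14, 18 → queue [19, 11, 15, 16, 17, 3, 7, 8, 12, 14, 18]
Visit 19 → queue [11, 15, 16, 17, 3, 7, 8, 12, 14, 18]
Visit 11 → queue [15, 16, 17, 3, 7, 8, 12, 14, 18]
Visit 15; enqueue 6 → queue [16, 17, 3, 7, 8, 12, 14, 18, 6]
Visit 16; enqueue 2, 13 → queue [17, 3, 7, 8, 12, 14, 18, 6, 2, 13]
Visit 17 → queue [3, 7, 8, 12, 14, 18, 6, 2, 13]
Visit 3; enqueue 1 → queue [7, 8, 12, 14, 18, 6, 2, 13, 1]
Visit 7 → queue [8, 12, 14, 18, 6, 2, 13, 1]
Visit 8 → queue [12, 14, 18, 6, 2, 13, 1]
Visit 12 → queue [14, 18, 6, 2, 13, 1]
Visit 14 → queue [18, 6, 2, 13, 1]
Visit 18 → queue [6, 2, 13, 1]
Visit 6 → queue [2, 13, 1]
Visit 2 → queue [13, 1]
Visit 13 → queue [1]
Visit 1; enqueue 5 → queue [5]
Visit 5 → queue []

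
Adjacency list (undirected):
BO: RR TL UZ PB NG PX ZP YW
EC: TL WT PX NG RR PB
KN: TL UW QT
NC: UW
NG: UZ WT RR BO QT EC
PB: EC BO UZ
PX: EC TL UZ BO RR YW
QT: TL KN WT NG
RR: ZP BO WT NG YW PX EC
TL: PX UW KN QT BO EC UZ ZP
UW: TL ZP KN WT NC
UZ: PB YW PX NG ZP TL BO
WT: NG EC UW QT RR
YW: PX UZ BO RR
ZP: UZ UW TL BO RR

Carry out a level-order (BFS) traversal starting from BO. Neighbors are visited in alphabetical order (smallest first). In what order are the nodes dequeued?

BO -> NG -> PB -> PX -> RR -> TL -> UZ -> YW -> ZP -> EC -> QT -> WT -> KN -> UW -> NC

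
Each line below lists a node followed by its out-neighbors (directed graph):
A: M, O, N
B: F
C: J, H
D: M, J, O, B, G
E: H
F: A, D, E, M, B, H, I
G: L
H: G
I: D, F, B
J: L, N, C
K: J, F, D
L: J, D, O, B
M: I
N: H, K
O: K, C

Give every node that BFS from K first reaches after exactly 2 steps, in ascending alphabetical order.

A, B, C, E, G, H, I, L, M, N, O

Level 0: K
Level 1: D, F, J
Level 2: A, B, C, E, G, H, I, L, M, N, O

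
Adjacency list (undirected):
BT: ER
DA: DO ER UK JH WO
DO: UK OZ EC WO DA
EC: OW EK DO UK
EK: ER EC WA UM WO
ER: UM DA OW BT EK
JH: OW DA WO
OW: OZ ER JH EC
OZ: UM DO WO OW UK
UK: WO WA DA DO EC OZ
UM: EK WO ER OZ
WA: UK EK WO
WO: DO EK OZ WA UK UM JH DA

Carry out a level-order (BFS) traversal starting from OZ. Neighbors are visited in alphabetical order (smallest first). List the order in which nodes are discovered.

Visit OZ; enqueue DO, OW, UK, UM, WO → queue [DO, OW, UK, UM, WO]
Visit DO; enqueue DA, EC → queue [OW, UK, UM, WO, DA, EC]
Visit OW; enqueue ER, JH → queue [UK, UM, WO, DA, EC, ER, JH]
Visit UK; enqueue WA → queue [UM, WO, DA, EC, ER, JH, WA]
Visit UM; enqueue EK → queue [WO, DA, EC, ER, JH, WA, EK]
Visit WO → queue [DA, EC, ER, JH, WA, EK]
Visit DA → queue [EC, ER, JH, WA, EK]
Visit EC → queue [ER, JH, WA, EK]
Visit ER; enqueue BT → queue [JH, WA, EK, BT]
Visit JH → queue [WA, EK, BT]
Visit WA → queue [EK, BT]
Visit EK → queue [BT]
Visit BT → queue []

OZ DO OW UK UM WO DA EC ER JH WA EK BT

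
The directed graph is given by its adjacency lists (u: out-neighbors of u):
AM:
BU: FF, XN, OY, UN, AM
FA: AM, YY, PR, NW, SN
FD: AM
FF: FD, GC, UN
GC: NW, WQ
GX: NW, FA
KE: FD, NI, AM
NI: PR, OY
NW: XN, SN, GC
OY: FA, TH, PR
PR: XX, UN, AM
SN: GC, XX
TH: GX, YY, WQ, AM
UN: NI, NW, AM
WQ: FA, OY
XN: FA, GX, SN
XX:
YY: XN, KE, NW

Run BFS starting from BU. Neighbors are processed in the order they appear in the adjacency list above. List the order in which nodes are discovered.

Visit BU; enqueue FF, XN, OY, UN, AM → queue [FF, XN, OY, UN, AM]
Visit FF; enqueue FD, GC → queue [XN, OY, UN, AM, FD, GC]
Visit XN; enqueue FA, GX, SN → queue [OY, UN, AM, FD, GC, FA, GX, SN]
Visit OY; enqueue TH, PR → queue [UN, AM, FD, GC, FA, GX, SN, TH, PR]
Visit UN; enqueue NI, NW → queue [AM, FD, GC, FA, GX, SN, TH, PR, NI, NW]
Visit AM → queue [FD, GC, FA, GX, SN, TH, PR, NI, NW]
Visit FD → queue [GC, FA, GX, SN, TH, PR, NI, NW]
Visit GC; enqueue WQ → queue [FA, GX, SN, TH, PR, NI, NW, WQ]
Visit FA; enqueue YY → queue [GX, SN, TH, PR, NI, NW, WQ, YY]
Visit GX → queue [SN, TH, PR, NI, NW, WQ, YY]
Visit SN; enqueue XX → queue [TH, PR, NI, NW, WQ, YY, XX]
Visit TH → queue [PR, NI, NW, WQ, YY, XX]
Visit PR → queue [NI, NW, WQ, YY, XX]
Visit NI → queue [NW, WQ, YY, XX]
Visit NW → queue [WQ, YY, XX]
Visit WQ → queue [YY, XX]
Visit YY; enqueue KE → queue [XX, KE]
Visit XX → queue [KE]
Visit KE → queue []

BU, FF, XN, OY, UN, AM, FD, GC, FA, GX, SN, TH, PR, NI, NW, WQ, YY, XX, KE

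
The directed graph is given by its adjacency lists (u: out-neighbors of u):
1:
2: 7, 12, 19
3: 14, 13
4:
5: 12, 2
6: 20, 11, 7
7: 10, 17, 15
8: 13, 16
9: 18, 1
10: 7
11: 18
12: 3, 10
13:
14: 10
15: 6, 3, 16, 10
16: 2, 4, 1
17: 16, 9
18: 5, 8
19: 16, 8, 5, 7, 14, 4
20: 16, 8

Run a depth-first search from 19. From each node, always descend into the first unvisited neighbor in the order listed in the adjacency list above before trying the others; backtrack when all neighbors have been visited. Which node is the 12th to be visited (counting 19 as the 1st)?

14

Visit 19
19 → 16
16 → 2
2 → 7
7 → 10
7 → 17
17 → 9
9 → 18
18 → 5
5 → 12
12 → 3
3 → 14
3 → 13
18 → 8
9 → 1
7 → 15
15 → 6
6 → 20
6 → 11
16 → 4

Visit order: 19, 16, 2, 7, 10, 17, 9, 18, 5, 12, 3, 14, 13, 8, 1, 15, 6, 20, 11, 4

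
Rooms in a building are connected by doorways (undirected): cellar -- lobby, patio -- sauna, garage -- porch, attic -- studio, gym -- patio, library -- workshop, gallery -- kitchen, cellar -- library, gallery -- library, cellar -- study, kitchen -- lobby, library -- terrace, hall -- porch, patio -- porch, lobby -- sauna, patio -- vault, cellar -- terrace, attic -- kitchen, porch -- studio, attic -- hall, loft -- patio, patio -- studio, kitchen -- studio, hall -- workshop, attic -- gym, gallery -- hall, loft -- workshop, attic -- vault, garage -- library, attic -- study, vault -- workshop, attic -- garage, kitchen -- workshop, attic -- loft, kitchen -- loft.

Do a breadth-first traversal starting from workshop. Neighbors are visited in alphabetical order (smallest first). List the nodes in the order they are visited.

Visit workshop; enqueue hall, kitchen, library, loft, vault → queue [hall, kitchen, library, loft, vault]
Visit hall; enqueue attic, gallery, porch → queue [kitchen, library, loft, vault, attic, gallery, porch]
Visit kitchen; enqueue lobby, studio → queue [library, loft, vault, attic, gallery, porch, lobby, studio]
Visit library; enqueue cellar, garage, terrace → queue [loft, vault, attic, gallery, porch, lobby, studio, cellar, garage, terrace]
Visit loft; enqueue patio → queue [vault, attic, gallery, porch, lobby, studio, cellar, garage, terrace, patio]
Visit vault → queue [attic, gallery, porch, lobby, studio, cellar, garage, terrace, patio]
Visit attic; enqueue gym, study → queue [gallery, porch, lobby, studio, cellar, garage, terrace, patio, gym, study]
Visit gallery → queue [porch, lobby, studio, cellar, garage, terrace, patio, gym, study]
Visit porch → queue [lobby, studio, cellar, garage, terrace, patio, gym, study]
Visit lobby; enqueue sauna → queue [studio, cellar, garage, terrace, patio, gym, study, sauna]
Visit studio → queue [cellar, garage, terrace, patio, gym, study, sauna]
Visit cellar → queue [garage, terrace, patio, gym, study, sauna]
Visit garage → queue [terrace, patio, gym, study, sauna]
Visit terrace → queue [patio, gym, study, sauna]
Visit patio → queue [gym, study, sauna]
Visit gym → queue [study, sauna]
Visit study → queue [sauna]
Visit sauna → queue []

workshop → hall → kitchen → library → loft → vault → attic → gallery → porch → lobby → studio → cellar → garage → terrace → patio → gym → study → sauna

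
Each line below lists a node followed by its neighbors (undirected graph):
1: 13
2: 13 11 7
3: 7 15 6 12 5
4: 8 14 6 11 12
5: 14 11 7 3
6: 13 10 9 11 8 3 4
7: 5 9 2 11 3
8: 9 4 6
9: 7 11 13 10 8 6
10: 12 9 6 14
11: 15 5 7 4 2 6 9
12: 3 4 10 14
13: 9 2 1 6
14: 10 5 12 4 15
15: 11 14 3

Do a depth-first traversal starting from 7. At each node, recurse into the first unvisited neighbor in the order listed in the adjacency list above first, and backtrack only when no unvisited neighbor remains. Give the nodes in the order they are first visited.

Visit 7
7 → 5
5 → 14
14 → 10
10 → 12
12 → 3
3 → 15
15 → 11
11 → 4
4 → 8
8 → 9
9 → 13
13 → 2
13 → 1
13 → 6

7 -> 5 -> 14 -> 10 -> 12 -> 3 -> 15 -> 11 -> 4 -> 8 -> 9 -> 13 -> 2 -> 1 -> 6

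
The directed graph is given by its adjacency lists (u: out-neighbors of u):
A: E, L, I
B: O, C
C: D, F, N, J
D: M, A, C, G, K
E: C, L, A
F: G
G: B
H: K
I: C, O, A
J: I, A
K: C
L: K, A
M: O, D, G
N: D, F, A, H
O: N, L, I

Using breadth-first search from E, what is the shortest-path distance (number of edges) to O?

3

Level 0: E
Level 1: A, C, L
Level 2: D, F, I, J, K, N
Level 3: G, H, M, O
Level 4: B
O first appears at level 3.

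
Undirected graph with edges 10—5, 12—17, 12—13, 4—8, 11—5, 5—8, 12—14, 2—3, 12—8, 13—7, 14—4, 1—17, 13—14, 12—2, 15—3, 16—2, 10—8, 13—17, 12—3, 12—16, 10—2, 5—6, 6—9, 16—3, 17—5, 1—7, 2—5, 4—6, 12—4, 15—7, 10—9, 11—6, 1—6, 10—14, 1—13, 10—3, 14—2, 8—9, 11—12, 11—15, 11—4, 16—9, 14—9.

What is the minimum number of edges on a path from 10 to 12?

Level 0: 10
Level 1: 2, 3, 5, 8, 9, 14
Level 2: 4, 6, 11, 12, 13, 15, 16, 17
Level 3: 1, 7
12 first appears at level 2.

2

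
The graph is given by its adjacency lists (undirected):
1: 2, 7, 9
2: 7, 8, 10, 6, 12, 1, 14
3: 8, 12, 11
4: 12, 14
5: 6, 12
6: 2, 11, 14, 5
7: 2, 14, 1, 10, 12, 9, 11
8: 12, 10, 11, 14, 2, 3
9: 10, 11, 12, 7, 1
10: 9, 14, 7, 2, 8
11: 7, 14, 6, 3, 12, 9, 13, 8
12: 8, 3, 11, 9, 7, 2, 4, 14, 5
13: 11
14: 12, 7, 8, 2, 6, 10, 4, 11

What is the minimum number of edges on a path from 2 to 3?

2

Level 0: 2
Level 1: 1, 6, 7, 8, 10, 12, 14
Level 2: 3, 4, 5, 9, 11
Level 3: 13
3 first appears at level 2.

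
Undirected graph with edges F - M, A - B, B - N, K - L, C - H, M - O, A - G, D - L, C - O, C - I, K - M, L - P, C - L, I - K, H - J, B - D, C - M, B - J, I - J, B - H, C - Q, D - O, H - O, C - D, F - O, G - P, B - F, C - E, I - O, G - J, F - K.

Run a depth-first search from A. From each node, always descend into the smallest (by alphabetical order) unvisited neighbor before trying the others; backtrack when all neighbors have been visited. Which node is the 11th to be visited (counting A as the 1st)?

Visit A
A → B
B → D
D → C
C → E
C → H
H → J
J → G
G → P
P → L
L → K
K → F
F → M
M → O
O → I
C → Q
B → N

Visit order: A, B, D, C, E, H, J, G, P, L, K, F, M, O, I, Q, N

K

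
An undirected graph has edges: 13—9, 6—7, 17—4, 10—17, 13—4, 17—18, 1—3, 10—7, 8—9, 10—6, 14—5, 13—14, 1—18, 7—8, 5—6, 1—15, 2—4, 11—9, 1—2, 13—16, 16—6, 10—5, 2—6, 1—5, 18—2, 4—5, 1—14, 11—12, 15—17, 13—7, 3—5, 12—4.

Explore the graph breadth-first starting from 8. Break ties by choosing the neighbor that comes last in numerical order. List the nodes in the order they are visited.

8 9 7 13 11 10 6 16 14 4 12 17 5 2 1 18 15 3

Visit 8; enqueue 9, 7 → queue [9, 7]
Visit 9; enqueue 13, 11 → queue [7, 13, 11]
Visit 7; enqueue 10, 6 → queue [13, 11, 10, 6]
Visit 13; enqueue 16, 14, 4 → queue [11, 10, 6, 16, 14, 4]
Visit 11; enqueue 12 → queue [10, 6, 16, 14, 4, 12]
Visit 10; enqueue 17, 5 → queue [6, 16, 14, 4, 12, 17, 5]
Visit 6; enqueue 2 → queue [16, 14, 4, 12, 17, 5, 2]
Visit 16 → queue [14, 4, 12, 17, 5, 2]
Visit 14; enqueue 1 → queue [4, 12, 17, 5, 2, 1]
Visit 4 → queue [12, 17, 5, 2, 1]
Visit 12 → queue [17, 5, 2, 1]
Visit 17; enqueue 18, 15 → queue [5, 2, 1, 18, 15]
Visit 5; enqueue 3 → queue [2, 1, 18, 15, 3]
Visit 2 → queue [1, 18, 15, 3]
Visit 1 → queue [18, 15, 3]
Visit 18 → queue [15, 3]
Visit 15 → queue [3]
Visit 3 → queue []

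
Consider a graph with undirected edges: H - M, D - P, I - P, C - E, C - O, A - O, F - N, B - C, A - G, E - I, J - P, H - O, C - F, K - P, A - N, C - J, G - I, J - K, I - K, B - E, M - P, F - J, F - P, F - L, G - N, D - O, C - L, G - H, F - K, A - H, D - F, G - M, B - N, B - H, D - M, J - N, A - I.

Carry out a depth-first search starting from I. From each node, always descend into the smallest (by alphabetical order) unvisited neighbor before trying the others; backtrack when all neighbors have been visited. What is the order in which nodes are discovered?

Visit I
I → A
A → G
G → H
H → B
B → C
C → E
C → F
F → D
D → M
M → P
P → J
J → K
J → N
D → O
F → L

I → A → G → H → B → C → E → F → D → M → P → J → K → N → O → L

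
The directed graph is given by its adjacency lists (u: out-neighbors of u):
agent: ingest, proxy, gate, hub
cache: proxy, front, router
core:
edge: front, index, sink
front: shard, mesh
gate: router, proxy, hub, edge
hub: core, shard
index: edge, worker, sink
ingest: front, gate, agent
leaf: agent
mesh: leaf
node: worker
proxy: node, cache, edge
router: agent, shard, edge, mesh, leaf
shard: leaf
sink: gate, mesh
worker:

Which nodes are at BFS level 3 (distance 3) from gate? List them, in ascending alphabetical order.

ingest, worker

Level 0: gate
Level 1: edge, hub, proxy, router
Level 2: agent, cache, core, front, index, leaf, mesh, node, shard, sink
Level 3: ingest, worker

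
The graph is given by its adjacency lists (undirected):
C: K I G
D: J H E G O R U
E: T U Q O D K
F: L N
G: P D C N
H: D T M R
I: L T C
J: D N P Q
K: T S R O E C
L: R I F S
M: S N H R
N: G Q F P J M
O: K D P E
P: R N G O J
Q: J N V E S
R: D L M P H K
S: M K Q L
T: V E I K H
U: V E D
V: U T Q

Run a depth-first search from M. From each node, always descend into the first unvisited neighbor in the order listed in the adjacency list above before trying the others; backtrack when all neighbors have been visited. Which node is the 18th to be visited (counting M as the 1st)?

Visit M
M → S
S → K
K → T
T → V
V → U
U → E
E → Q
Q → J
J → D
D → H
H → R
R → L
L → I
I → C
C → G
G → P
P → N
N → F
P → O

Visit order: M, S, K, T, V, U, E, Q, J, D, H, R, L, I, C, G, P, N, F, O

N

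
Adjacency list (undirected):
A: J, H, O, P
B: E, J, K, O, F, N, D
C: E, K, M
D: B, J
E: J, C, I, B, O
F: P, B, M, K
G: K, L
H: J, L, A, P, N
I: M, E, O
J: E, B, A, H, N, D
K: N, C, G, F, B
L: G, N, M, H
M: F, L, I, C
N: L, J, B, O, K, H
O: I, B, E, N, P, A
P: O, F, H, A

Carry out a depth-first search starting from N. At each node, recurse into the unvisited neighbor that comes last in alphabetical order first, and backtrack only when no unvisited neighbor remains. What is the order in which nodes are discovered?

Visit N
N → O
O → P
P → H
H → L
L → M
M → I
I → E
E → J
J → D
D → B
B → K
K → G
K → F
K → C
J → A

N, O, P, H, L, M, I, E, J, D, B, K, G, F, C, A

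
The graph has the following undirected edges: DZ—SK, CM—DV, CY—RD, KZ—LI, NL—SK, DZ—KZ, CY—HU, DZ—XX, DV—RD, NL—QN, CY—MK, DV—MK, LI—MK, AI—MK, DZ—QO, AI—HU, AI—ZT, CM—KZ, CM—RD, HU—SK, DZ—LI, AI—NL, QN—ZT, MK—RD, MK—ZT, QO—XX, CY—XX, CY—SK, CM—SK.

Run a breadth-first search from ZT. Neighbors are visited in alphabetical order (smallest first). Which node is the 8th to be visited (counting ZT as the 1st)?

DV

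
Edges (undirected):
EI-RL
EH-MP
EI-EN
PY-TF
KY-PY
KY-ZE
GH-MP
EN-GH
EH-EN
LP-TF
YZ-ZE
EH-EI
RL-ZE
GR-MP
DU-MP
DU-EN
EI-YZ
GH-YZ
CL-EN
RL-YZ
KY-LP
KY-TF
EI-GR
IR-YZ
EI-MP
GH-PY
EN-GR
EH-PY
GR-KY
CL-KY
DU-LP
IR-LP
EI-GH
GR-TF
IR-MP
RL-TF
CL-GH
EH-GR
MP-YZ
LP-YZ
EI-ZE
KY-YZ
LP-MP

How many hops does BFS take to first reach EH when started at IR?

Level 0: IR
Level 1: LP, MP, YZ
Level 2: DU, EH, EI, GH, GR, KY, RL, TF, ZE
Level 3: CL, EN, PY
EH first appears at level 2.

2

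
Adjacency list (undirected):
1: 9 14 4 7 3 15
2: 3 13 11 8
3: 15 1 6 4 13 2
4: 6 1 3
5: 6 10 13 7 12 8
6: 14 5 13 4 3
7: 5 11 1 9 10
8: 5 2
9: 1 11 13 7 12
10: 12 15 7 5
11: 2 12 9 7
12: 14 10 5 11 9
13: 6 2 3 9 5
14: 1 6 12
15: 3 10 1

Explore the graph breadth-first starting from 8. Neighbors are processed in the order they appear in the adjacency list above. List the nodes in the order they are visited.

8 → 5 → 2 → 6 → 10 → 13 → 7 → 12 → 3 → 11 → 14 → 4 → 15 → 9 → 1

Visit 8; enqueue 5, 2 → queue [5, 2]
Visit 5; enqueue 6, 10, 13, 7, 12 → queue [2, 6, 10, 13, 7, 12]
Visit 2; enqueue 3, 11 → queue [6, 10, 13, 7, 12, 3, 11]
Visit 6; enqueue 14, 4 → queue [10, 13, 7, 12, 3, 11, 14, 4]
Visit 10; enqueue 15 → queue [13, 7, 12, 3, 11, 14, 4, 15]
Visit 13; enqueue 9 → queue [7, 12, 3, 11, 14, 4, 15, 9]
Visit 7; enqueue 1 → queue [12, 3, 11, 14, 4, 15, 9, 1]
Visit 12 → queue [3, 11, 14, 4, 15, 9, 1]
Visit 3 → queue [11, 14, 4, 15, 9, 1]
Visit 11 → queue [14, 4, 15, 9, 1]
Visit 14 → queue [4, 15, 9, 1]
Visit 4 → queue [15, 9, 1]
Visit 15 → queue [9, 1]
Visit 9 → queue [1]
Visit 1 → queue []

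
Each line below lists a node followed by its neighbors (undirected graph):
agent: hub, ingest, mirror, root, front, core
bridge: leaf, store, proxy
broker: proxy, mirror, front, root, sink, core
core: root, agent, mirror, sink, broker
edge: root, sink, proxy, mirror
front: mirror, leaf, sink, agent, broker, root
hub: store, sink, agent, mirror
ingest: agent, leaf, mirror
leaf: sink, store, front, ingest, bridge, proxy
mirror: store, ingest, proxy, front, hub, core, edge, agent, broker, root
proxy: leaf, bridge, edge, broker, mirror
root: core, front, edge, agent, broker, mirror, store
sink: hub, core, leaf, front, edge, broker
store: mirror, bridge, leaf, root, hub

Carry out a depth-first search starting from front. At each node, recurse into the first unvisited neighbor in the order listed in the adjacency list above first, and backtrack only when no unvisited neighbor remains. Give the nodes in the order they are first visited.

Visit front
front → mirror
mirror → store
store → bridge
bridge → leaf
leaf → sink
sink → hub
hub → agent
agent → ingest
agent → root
root → core
core → broker
broker → proxy
proxy → edge

front -> mirror -> store -> bridge -> leaf -> sink -> hub -> agent -> ingest -> root -> core -> broker -> proxy -> edge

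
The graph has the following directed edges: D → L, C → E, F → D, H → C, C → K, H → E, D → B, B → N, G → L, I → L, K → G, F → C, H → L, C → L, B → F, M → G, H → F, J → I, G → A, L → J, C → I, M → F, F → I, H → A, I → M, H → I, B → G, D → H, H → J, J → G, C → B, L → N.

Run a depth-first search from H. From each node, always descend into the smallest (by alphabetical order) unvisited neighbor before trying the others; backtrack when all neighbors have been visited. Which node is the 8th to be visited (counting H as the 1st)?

J

Visit H
H → A
H → C
C → B
B → F
F → D
D → L
L → J
J → G
J → I
I → M
L → N
C → E
C → K

Visit order: H, A, C, B, F, D, L, J, G, I, M, N, E, K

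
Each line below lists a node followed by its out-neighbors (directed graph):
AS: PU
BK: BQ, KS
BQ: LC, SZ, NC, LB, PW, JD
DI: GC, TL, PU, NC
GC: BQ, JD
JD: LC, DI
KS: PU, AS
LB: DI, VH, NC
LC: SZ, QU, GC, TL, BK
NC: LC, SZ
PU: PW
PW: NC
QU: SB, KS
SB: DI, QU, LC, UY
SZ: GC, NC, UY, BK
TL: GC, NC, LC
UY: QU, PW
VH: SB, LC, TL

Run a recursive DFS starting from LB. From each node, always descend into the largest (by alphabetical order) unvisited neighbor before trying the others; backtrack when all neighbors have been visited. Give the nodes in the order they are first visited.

LB, VH, TL, NC, SZ, UY, QU, SB, LC, GC, JD, DI, PU, PW, BQ, BK, KS, AS

Visit LB
LB → VH
VH → TL
TL → NC
NC → SZ
SZ → UY
UY → QU
QU → SB
SB → LC
LC → GC
GC → JD
JD → DI
DI → PU
PU → PW
GC → BQ
LC → BK
BK → KS
KS → AS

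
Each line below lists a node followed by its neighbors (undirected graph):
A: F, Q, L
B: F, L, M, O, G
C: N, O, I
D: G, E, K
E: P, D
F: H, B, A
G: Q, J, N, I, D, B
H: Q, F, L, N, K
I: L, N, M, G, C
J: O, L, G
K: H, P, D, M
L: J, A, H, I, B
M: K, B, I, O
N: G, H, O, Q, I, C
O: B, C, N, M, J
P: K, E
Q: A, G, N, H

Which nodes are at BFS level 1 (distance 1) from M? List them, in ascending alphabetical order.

Level 0: M
Level 1: B, I, K, O
Level 2: C, D, F, G, H, J, L, N, P
Level 3: A, E, Q

B, I, K, O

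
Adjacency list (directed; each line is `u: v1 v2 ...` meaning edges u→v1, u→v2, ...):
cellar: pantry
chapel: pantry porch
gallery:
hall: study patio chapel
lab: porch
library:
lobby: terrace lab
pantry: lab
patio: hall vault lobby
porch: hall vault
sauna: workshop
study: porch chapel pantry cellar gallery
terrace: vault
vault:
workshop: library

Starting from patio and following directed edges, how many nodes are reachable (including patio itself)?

12

BFS from patio visits: patio, vault, lobby, hall, terrace, lab, study, chapel, porch, pantry, gallery, cellar
Reachable nodes: 12 of 15 total.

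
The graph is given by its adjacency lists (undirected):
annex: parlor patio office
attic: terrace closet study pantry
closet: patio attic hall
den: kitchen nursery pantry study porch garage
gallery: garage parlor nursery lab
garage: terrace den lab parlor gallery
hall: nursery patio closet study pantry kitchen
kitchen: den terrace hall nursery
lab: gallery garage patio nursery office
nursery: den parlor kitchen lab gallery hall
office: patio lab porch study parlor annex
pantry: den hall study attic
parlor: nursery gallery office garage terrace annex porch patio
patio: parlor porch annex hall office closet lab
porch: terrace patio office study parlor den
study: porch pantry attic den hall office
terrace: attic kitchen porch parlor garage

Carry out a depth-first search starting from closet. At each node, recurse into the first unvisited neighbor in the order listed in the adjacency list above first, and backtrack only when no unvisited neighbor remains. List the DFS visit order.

Visit closet
closet → patio
patio → parlor
parlor → nursery
nursery → den
den → kitchen
kitchen → terrace
terrace → attic
attic → study
study → porch
porch → office
office → lab
lab → gallery
gallery → garage
office → annex
study → pantry
pantry → hall

closet → patio → parlor → nursery → den → kitchen → terrace → attic → study → porch → office → lab → gallery → garage → annex → pantry → hall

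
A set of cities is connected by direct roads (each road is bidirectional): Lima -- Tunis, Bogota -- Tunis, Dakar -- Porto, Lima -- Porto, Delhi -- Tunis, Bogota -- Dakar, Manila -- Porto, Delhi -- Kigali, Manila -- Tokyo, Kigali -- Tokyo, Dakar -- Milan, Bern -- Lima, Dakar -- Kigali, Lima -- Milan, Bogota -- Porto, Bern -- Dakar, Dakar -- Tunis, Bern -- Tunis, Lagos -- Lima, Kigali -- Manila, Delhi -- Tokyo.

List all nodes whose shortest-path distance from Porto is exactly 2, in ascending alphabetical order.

Level 0: Porto
Level 1: Bogota, Dakar, Lima, Manila
Level 2: Bern, Kigali, Lagos, Milan, Tokyo, Tunis
Level 3: Delhi

Bern, Kigali, Lagos, Milan, Tokyo, Tunis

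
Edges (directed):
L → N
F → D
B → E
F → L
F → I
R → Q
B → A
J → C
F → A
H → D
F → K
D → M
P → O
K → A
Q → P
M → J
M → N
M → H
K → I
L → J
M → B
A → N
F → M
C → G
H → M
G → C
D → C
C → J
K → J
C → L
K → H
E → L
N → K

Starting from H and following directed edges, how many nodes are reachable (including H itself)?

13

BFS from H visits: H, D, M, C, B, J, N, G, L, A, E, K, I
Reachable nodes: 13 of 18 total.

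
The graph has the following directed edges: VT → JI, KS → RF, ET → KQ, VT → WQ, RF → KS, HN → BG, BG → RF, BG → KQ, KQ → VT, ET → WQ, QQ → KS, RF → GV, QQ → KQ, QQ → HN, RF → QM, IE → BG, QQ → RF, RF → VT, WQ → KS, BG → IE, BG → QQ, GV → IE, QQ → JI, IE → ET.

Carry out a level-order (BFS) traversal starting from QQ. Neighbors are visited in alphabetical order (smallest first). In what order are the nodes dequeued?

Visit QQ; enqueue HN, JI, KQ, KS, RF → queue [HN, JI, KQ, KS, RF]
Visit HN; enqueue BG → queue [JI, KQ, KS, RF, BG]
Visit JI → queue [KQ, KS, RF, BG]
Visit KQ; enqueue VT → queue [KS, RF, BG, VT]
Visit KS → queue [RF, BG, VT]
Visit RF; enqueue GV, QM → queue [BG, VT, GV, QM]
Visit BG; enqueue IE → queue [VT, GV, QM, IE]
Visit VT; enqueue WQ → queue [GV, QM, IE, WQ]
Visit GV → queue [QM, IE, WQ]
Visit QM → queue [IE, WQ]
Visit IE; enqueue ET → queue [WQ, ET]
Visit WQ → queue [ET]
Visit ET → queue []

QQ -> HN -> JI -> KQ -> KS -> RF -> BG -> VT -> GV -> QM -> IE -> WQ -> ET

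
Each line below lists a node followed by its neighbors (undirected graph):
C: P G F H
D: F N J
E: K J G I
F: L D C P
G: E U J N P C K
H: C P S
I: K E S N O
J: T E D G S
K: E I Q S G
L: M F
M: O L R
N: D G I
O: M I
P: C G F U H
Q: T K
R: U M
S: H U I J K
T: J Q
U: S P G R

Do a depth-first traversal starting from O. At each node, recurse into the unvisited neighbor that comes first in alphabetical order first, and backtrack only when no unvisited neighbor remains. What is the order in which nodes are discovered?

Visit O
O → I
I → E
E → G
G → C
C → F
F → D
D → J
J → S
S → H
H → P
P → U
U → R
R → M
M → L
S → K
K → Q
Q → T
D → N

O → I → E → G → C → F → D → J → S → H → P → U → R → M → L → K → Q → T → N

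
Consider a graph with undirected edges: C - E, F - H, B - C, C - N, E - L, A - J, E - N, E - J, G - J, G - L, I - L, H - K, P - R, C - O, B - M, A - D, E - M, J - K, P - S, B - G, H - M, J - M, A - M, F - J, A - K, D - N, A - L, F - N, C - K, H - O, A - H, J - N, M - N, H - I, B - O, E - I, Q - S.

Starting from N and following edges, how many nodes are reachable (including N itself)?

15

BFS from N visits: N, M, J, F, E, D, C, H, B, A, K, G, L, I, O
Reachable nodes: 15 of 19 total.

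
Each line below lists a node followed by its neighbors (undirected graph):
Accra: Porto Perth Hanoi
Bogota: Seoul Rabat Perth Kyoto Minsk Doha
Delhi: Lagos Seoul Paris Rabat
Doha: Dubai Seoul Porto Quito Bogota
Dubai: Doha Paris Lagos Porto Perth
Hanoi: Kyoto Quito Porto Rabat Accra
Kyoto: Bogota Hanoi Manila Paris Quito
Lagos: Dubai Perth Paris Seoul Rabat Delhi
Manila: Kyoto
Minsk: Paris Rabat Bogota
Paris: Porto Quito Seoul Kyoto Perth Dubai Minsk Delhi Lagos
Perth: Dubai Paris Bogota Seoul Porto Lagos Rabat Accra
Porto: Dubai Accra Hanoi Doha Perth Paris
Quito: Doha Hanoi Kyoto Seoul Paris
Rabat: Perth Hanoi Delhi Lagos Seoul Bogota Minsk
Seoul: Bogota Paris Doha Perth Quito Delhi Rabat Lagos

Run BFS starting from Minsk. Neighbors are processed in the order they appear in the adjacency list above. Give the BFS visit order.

Minsk → Paris → Rabat → Bogota → Porto → Quito → Seoul → Kyoto → Perth → Dubai → Delhi → Lagos → Hanoi → Doha → Accra → Manila

Visit Minsk; enqueue Paris, Rabat, Bogota → queue [Paris, Rabat, Bogota]
Visit Paris; enqueue Porto, Quito, Seoul, Kyoto, Perth, Dubai, Delhi, Lagos → queue [Rabat, Bogota, Porto, Quito, Seoul, Kyoto, Perth, Dubai, Delhi, Lagos]
Visit Rabat; enqueue Hanoi → queue [Bogota, Porto, Quito, Seoul, Kyoto, Perth, Dubai, Delhi, Lagos, Hanoi]
Visit Bogota; enqueue Doha → queue [Porto, Quito, Seoul, Kyoto, Perth, Dubai, Delhi, Lagos, Hanoi, Doha]
Visit Porto; enqueue Accra → queue [Quito, Seoul, Kyoto, Perth, Dubai, Delhi, Lagos, Hanoi, Doha, Accra]
Visit Quito → queue [Seoul, Kyoto, Perth, Dubai, Delhi, Lagos, Hanoi, Doha, Accra]
Visit Seoul → queue [Kyoto, Perth, Dubai, Delhi, Lagos, Hanoi, Doha, Accra]
Visit Kyoto; enqueue Manila → queue [Perth, Dubai, Delhi, Lagos, Hanoi, Doha, Accra, Manila]
Visit Perth → queue [Dubai, Delhi, Lagos, Hanoi, Doha, Accra, Manila]
Visit Dubai → queue [Delhi, Lagos, Hanoi, Doha, Accra, Manila]
Visit Delhi → queue [Lagos, Hanoi, Doha, Accra, Manila]
Visit Lagos → queue [Hanoi, Doha, Accra, Manila]
Visit Hanoi → queue [Doha, Accra, Manila]
Visit Doha → queue [Accra, Manila]
Visit Accra → queue [Manila]
Visit Manila → queue []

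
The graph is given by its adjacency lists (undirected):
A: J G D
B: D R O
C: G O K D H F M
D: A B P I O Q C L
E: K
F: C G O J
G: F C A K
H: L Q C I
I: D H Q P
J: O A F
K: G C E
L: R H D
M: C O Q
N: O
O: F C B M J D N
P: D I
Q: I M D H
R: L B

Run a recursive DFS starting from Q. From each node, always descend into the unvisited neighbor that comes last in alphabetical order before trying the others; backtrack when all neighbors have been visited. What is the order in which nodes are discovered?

Q M O N J F G K E C H L R B D P I A

Visit Q
Q → M
M → O
O → N
O → J
J → F
F → G
G → K
K → E
K → C
C → H
H → L
L → R
R → B
B → D
D → P
P → I
D → A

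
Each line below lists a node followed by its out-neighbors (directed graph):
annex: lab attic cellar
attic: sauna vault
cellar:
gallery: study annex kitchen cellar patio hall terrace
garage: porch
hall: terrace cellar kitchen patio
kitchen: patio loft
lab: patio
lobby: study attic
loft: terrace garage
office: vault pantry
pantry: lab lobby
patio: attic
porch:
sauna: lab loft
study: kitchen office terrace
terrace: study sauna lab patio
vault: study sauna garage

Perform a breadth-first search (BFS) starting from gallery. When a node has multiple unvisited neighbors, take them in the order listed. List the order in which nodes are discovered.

Visit gallery; enqueue study, annex, kitchen, cellar, patio, hall, terrace → queue [study, annex, kitchen, cellar, patio, hall, terrace]
Visit study; enqueue office → queue [annex, kitchen, cellar, patio, hall, terrace, office]
Visit annex; enqueue lab, attic → queue [kitchen, cellar, patio, hall, terrace, office, lab, attic]
Visit kitchen; enqueue loft → queue [cellar, patio, hall, terrace, office, lab, attic, loft]
Visit cellar → queue [patio, hall, terrace, office, lab, attic, loft]
Visit patio → queue [hall, terrace, office, lab, attic, loft]
Visit hall → queue [terrace, office, lab, attic, loft]
Visit terrace; enqueue sauna → queue [office, lab, attic, loft, sauna]
Visit office; enqueue vault, pantry → queue [lab, attic, loft, sauna, vault, pantry]
Visit lab → queue [attic, loft, sauna, vault, pantry]
Visit attic → queue [loft, sauna, vault, pantry]
Visit loft; enqueue garage → queue [sauna, vault, pantry, garage]
Visit sauna → queue [vault, pantry, garage]
Visit vault → queue [pantry, garage]
Visit pantry; enqueue lobby → queue [garage, lobby]
Visit garage; enqueue porch → queue [lobby, porch]
Visit lobby → queue [porch]
Visit porch → queue []

gallery, study, annex, kitchen, cellar, patio, hall, terrace, office, lab, attic, loft, sauna, vault, pantry, garage, lobby, porch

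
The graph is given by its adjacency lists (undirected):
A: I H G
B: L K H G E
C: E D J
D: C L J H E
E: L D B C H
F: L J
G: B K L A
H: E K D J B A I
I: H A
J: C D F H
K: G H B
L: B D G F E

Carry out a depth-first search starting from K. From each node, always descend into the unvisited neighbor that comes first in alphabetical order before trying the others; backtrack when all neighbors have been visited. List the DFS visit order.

Visit K
K → B
B → E
E → C
C → D
D → H
H → A
A → G
G → L
L → F
F → J
A → I

K → B → E → C → D → H → A → G → L → F → J → I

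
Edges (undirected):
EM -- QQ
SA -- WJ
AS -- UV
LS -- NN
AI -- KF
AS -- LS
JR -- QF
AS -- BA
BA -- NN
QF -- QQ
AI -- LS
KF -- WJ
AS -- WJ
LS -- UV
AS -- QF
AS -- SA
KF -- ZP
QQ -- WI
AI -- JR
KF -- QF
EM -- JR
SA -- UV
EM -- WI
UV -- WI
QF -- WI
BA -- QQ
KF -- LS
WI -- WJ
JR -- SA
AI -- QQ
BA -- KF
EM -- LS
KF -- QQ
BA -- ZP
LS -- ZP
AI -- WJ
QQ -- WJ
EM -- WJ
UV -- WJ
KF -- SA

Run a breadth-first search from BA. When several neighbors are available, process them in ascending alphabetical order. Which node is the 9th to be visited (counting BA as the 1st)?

SA

Visit BA; enqueue AS, KF, NN, QQ, ZP → queue [AS, KF, NN, QQ, ZP]
Visit AS; enqueue LS, QF, SA, UV, WJ → queue [KF, NN, QQ, ZP, LS, QF, SA, UV, WJ]
Visit KF; enqueue AI → queue [NN, QQ, ZP, LS, QF, SA, UV, WJ, AI]
Visit NN → queue [QQ, ZP, LS, QF, SA, UV, WJ, AI]
Visit QQ; enqueue EM, WI → queue [ZP, LS, QF, SA, UV, WJ, AI, EM, WI]
Visit ZP → queue [LS, QF, SA, UV, WJ, AI, EM, WI]
Visit LS → queue [QF, SA, UV, WJ, AI, EM, WI]
Visit QF; enqueue JR → queue [SA, UV, WJ, AI, EM, WI, JR]
Visit SA → queue [UV, WJ, AI, EM, WI, JR]
Visit UV → queue [WJ, AI, EM, WI, JR]
Visit WJ → queue [AI, EM, WI, JR]
Visit AI → queue [EM, WI, JR]
Visit EM → queue [WI, JR]
Visit WI → queue [JR]
Visit JR → queue []

Visit order: BA, AS, KF, NN, QQ, ZP, LS, QF, SA, UV, WJ, AI, EM, WI, JR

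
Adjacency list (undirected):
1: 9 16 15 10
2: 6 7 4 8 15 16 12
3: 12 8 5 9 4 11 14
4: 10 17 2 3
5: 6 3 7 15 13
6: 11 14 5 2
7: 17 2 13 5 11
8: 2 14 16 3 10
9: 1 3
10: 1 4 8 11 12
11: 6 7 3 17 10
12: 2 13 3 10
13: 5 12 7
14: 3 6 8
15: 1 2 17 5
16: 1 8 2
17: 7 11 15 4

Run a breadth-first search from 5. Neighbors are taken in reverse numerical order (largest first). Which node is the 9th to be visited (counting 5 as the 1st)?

Visit 5; enqueue 15, 13, 7, 6, 3 → queue [15, 13, 7, 6, 3]
Visit 15; enqueue 17, 2, 1 → queue [13, 7, 6, 3, 17, 2, 1]
Visit 13; enqueue 12 → queue [7, 6, 3, 17, 2, 1, 12]
Visit 7; enqueue 11 → queue [6, 3, 17, 2, 1, 12, 11]
Visit 6; enqueue 14 → queue [3, 17, 2, 1, 12, 11, 14]
Visit 3; enqueue 9, 8, 4 → queue [17, 2, 1, 12, 11, 14, 9, 8, 4]
Visit 17 → queue [2, 1, 12, 11, 14, 9, 8, 4]
Visit 2; enqueue 16 → queue [1, 12, 11, 14, 9, 8, 4, 16]
Visit 1; enqueue 10 → queue [12, 11, 14, 9, 8, 4, 16, 10]
Visit 12 → queue [11, 14, 9, 8, 4, 16, 10]
Visit 11 → queue [14, 9, 8, 4, 16, 10]
Visit 14 → queue [9, 8, 4, 16, 10]
Visit 9 → queue [8, 4, 16, 10]
Visit 8 → queue [4, 16, 10]
Visit 4 → queue [16, 10]
Visit 16 → queue [10]
Visit 10 → queue []

Visit order: 5, 15, 13, 7, 6, 3, 17, 2, 1, 12, 11, 14, 9, 8, 4, 16, 10

1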